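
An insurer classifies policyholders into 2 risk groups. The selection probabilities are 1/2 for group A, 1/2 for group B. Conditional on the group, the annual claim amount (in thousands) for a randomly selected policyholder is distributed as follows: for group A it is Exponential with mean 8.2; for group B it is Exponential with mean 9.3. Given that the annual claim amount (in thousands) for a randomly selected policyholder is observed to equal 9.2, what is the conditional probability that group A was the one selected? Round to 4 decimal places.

0.4983

Likelihoods f(9.2 | ·): A: 0.0397127; B: 0.0399846.
Posterior ∝ prior × likelihood. Numerator for A: 0.5·0.0397127 = 0.0198563.
Normalizing constant: 0.5·0.0397127 + 0.5·0.0399846 = 0.0398486.
P(A | observation) = 0.0198563 / 0.0398486 = 0.498294.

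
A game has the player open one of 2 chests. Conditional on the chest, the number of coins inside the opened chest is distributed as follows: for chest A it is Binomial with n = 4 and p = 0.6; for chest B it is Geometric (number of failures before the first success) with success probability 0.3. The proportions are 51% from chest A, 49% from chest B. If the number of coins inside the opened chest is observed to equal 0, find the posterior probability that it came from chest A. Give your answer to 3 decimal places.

0.082

Likelihoods P(X=0 | ·): A: 0.0256; B: 0.3.
Posterior ∝ prior × likelihood. Numerator for A: 0.51·0.0256 = 0.013056.
Normalizing constant: 0.51·0.0256 + 0.49·0.3 = 0.160056.
P(A | observation) = 0.013056 / 0.160056 = 0.0815714.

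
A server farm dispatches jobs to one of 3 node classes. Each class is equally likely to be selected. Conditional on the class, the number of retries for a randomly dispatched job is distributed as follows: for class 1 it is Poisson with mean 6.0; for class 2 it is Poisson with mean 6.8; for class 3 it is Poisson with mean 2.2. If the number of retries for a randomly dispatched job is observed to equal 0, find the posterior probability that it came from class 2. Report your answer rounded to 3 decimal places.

Likelihoods P(X=0 | ·): 1: 0.00247875; 2: 0.00111378; 3: 0.110803.
Posterior ∝ prior × likelihood. Numerator for 2: 0.333333·0.00111378 = 0.000371258.
Normalizing constant: 0.333333·0.00247875 + 0.333333·0.00111378 + 0.333333·0.110803 = 0.0381319.
P(2 | observation) = 0.000371258 / 0.0381319 = 0.00973616.

0.010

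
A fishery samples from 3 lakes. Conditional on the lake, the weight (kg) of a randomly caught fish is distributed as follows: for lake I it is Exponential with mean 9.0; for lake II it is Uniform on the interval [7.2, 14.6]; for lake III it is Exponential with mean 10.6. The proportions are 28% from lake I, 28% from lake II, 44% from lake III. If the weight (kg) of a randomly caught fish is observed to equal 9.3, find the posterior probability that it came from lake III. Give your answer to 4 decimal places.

0.2609

Likelihoods f(9.3 | ·): I: 0.0395354; II: 0.135135; III: 0.039234.
Posterior ∝ prior × likelihood. Numerator for III: 0.44·0.039234 = 0.0172629.
Normalizing constant: 0.28·0.0395354 + 0.28·0.135135 + 0.44·0.039234 = 0.0661707.
P(III | observation) = 0.0172629 / 0.0661707 = 0.260885.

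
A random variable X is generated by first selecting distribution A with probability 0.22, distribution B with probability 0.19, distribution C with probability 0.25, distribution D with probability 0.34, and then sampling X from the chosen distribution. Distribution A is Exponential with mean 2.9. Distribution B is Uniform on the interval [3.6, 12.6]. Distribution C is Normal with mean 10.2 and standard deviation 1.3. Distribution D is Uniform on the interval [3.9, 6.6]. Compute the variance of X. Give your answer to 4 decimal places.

Per component, A: μ=2.9, E[X²]=16.82; B: μ=8.1, E[X²]=72.36; C: μ=10.2, E[X²]=105.73; D: μ=5.25, E[X²]=28.17.
E[X] = 0.22·2.9 + 0.19·8.1 + 0.25·10.2 + 0.34·5.25 = 6.512.
E[X²] = 0.22·16.82 + 0.19·72.36 + 0.25·105.73 + 0.34·28.17 = 53.4591.
Var(X) = E[X²] − (E[X])² = 53.4591 − 42.4061 = 11.053.

11.0530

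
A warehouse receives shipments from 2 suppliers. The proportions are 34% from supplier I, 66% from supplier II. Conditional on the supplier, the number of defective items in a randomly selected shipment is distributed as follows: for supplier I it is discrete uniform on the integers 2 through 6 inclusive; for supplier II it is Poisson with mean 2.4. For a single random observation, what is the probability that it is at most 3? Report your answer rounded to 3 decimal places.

Conditional on each supplier, P(X ≤ 3): I: 0.4; II: 0.778723.
By total probability, P(X ≤ 3) = 0.34·0.4 + 0.66·0.778723 = 0.649957.

0.650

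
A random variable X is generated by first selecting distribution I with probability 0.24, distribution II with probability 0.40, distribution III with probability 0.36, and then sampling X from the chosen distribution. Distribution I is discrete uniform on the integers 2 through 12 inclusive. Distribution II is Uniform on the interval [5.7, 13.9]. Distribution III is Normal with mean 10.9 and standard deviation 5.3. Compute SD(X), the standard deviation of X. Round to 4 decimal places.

Per component, I: μ=7, E[X²]=59; II: μ=9.8, E[X²]=101.643; III: μ=10.9, E[X²]=146.9.
E[X] = 0.24·7 + 0.4·9.8 + 0.36·10.9 = 9.524.
E[X²] = 0.24·59 + 0.4·101.643 + 0.36·146.9 = 107.701.
Var(X) = E[X²] − (E[X])² = 107.701 − 90.7066 = 16.9948.
SD(X) = √16.9948 = 4.12247.

4.1225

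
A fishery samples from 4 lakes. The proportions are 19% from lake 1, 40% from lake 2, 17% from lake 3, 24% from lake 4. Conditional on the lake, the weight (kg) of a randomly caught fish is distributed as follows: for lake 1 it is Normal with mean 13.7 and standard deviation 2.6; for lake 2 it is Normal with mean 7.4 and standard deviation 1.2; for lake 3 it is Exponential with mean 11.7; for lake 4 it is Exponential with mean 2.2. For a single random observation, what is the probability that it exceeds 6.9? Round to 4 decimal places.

Conditional on each lake, P(X > 6.9): 1: 0.995544; 2: 0.661539; 3: 0.554469; 4: 0.0434405.
By total probability, P(X > 6.9) = 0.19·0.995544 + 0.4·0.661539 + 0.17·0.554469 + 0.24·0.0434405 = 0.558454.

0.5585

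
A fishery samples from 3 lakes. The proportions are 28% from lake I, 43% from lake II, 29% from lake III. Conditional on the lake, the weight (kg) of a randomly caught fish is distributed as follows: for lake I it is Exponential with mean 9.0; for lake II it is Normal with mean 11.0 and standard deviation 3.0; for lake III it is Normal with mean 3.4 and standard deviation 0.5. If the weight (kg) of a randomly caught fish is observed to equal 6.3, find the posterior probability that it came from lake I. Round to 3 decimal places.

Likelihoods f(6.3 | ·): I: 0.0551761; II: 0.0389774; III: 3.95464e-08.
Posterior ∝ prior × likelihood. Numerator for I: 0.28·0.0551761 = 0.0154493.
Normalizing constant: 0.28·0.0551761 + 0.43·0.0389774 + 0.29·3.95464e-08 = 0.0322096.
P(I | observation) = 0.0154493 / 0.0322096 = 0.479649.

0.480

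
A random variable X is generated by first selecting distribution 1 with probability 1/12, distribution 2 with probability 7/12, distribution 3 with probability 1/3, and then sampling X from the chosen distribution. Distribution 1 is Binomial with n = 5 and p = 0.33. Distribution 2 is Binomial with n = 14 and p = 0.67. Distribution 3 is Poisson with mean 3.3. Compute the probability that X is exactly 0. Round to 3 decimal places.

Conditional on each component, P(X = 0): 1: 0.135013; 2: 1.81633e-07; 3: 0.0368832.
By total probability, P(X = 0) = 0.0833333·0.135013 + 0.583333·1.81633e-07 + 0.333333·0.0368832 = 0.0235455.

0.024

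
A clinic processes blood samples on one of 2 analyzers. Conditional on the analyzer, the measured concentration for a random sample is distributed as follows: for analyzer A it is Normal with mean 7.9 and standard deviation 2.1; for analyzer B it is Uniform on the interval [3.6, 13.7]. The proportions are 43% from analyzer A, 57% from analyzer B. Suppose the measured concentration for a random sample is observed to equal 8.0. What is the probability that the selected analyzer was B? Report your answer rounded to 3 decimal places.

Likelihoods f(8.0 | ·): A: 0.189757; B: 0.0990099.
Posterior ∝ prior × likelihood. Numerator for B: 0.57·0.0990099 = 0.0564356.
Normalizing constant: 0.43·0.189757 + 0.57·0.0990099 = 0.138031.
P(B | observation) = 0.0564356 / 0.138031 = 0.408861.

0.409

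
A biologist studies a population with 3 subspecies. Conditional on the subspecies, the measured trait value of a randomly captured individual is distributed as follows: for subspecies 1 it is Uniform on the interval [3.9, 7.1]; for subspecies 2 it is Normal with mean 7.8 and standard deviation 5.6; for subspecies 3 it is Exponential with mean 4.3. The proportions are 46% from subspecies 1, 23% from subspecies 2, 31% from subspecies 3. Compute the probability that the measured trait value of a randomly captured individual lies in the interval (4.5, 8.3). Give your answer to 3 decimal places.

0.497

Conditional on each subspecies, P(4.5 < X < 8.3): 1: 0.8125; 2: 0.257738; 3: 0.206046.
By total probability, P(4.5 < X < 8.3) = 0.46·0.8125 + 0.23·0.257738 + 0.31·0.206046 = 0.496904.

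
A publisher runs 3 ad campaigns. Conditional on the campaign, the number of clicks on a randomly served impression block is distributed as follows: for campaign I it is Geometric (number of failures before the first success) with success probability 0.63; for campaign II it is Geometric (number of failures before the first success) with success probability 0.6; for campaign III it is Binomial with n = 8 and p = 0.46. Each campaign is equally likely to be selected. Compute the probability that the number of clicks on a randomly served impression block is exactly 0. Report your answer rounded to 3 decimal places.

0.412

Conditional on each campaign, P(X = 0): I: 0.63; II: 0.6; III: 0.0072302.
By total probability, P(X = 0) = 0.333333·0.63 + 0.333333·0.6 + 0.333333·0.0072302 = 0.41241.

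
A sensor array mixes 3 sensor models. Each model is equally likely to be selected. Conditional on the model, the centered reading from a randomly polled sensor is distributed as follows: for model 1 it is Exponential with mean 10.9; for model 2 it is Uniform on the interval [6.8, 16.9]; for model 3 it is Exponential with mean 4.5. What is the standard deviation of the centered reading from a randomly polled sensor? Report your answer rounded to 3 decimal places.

7.736

Per component, 1: μ=10.9, E[X²]=237.62; 2: μ=11.85, E[X²]=148.923; 3: μ=4.5, E[X²]=40.5.
E[X] = 0.333333·10.9 + 0.333333·11.85 + 0.333333·4.5 = 9.08333.
E[X²] = 0.333333·237.62 + 0.333333·148.923 + 0.333333·40.5 = 142.348.
Var(X) = E[X²] − (E[X])² = 142.348 − 82.5069 = 59.8408.
SD(X) = √59.8408 = 7.73569.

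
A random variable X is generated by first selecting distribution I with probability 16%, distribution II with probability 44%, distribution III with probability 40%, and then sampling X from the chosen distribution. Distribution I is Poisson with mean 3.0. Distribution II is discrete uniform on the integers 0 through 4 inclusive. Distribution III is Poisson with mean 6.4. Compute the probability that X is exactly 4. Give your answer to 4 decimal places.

Conditional on each component, P(X = 4): I: 0.168031; II: 0.2; III: 0.116151.
By total probability, P(X = 4) = 0.16·0.168031 + 0.44·0.2 + 0.4·0.116151 = 0.161346.

0.1613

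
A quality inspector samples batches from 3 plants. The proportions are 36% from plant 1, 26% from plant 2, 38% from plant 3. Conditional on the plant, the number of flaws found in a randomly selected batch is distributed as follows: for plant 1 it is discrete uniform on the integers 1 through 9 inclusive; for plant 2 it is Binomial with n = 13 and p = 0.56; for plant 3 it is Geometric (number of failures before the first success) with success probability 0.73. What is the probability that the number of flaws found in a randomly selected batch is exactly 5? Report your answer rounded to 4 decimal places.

0.0663

Conditional on each plant, P(X = 5): 1: 0.111111; 2: 0.0995727; 3: 0.00104747.
By total probability, P(X = 5) = 0.36·0.111111 + 0.26·0.0995727 + 0.38·0.00104747 = 0.0662869.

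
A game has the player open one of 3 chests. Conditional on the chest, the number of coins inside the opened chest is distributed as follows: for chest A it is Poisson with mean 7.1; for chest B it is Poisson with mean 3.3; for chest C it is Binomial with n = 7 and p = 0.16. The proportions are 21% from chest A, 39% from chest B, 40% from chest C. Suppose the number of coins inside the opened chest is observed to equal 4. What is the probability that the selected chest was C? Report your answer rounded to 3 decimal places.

Likelihoods P(X=4 | ·): A: 0.0873638; B: 0.182252; C: 0.0135952.
Posterior ∝ prior × likelihood. Numerator for C: 0.4·0.0135952 = 0.00543808.
Normalizing constant: 0.21·0.0873638 + 0.39·0.182252 + 0.4·0.0135952 = 0.0948628.
P(C | observation) = 0.00543808 / 0.0948628 = 0.0573258.

0.057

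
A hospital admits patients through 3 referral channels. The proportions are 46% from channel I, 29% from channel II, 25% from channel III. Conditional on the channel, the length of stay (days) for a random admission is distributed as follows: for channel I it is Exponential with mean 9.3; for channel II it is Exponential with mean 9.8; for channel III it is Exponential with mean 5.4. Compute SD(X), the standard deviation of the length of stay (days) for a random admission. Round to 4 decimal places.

8.8382

Per component, I: μ=9.3, E[X²]=172.98; II: μ=9.8, E[X²]=192.08; III: μ=5.4, E[X²]=58.32.
E[X] = 0.46·9.3 + 0.29·9.8 + 0.25·5.4 = 8.47.
E[X²] = 0.46·172.98 + 0.29·192.08 + 0.25·58.32 = 149.854.
Var(X) = E[X²] − (E[X])² = 149.854 − 71.7409 = 78.1131.
SD(X) = √78.1131 = 8.83816.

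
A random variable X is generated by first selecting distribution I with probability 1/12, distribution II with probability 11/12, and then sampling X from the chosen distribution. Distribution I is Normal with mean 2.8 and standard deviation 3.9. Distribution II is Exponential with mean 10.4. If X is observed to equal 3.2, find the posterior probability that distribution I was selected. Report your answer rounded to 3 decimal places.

0.116

Likelihoods f(3.2 | ·): I: 0.101756; II: 0.0706867.
Posterior ∝ prior × likelihood. Numerator for I: 0.0833333·0.101756 = 0.00847969.
Normalizing constant: 0.0833333·0.101756 + 0.916667·0.0706867 = 0.0732758.
P(I | observation) = 0.00847969 / 0.0732758 = 0.115723.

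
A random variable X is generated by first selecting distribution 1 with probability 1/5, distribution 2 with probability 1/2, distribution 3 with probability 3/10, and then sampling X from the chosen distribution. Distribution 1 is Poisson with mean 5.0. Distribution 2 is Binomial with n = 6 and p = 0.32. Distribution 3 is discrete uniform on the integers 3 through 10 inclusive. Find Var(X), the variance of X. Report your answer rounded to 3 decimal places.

7.458

Per component, 1: μ=5, E[X²]=30; 2: μ=1.92, E[X²]=4.992; 3: μ=6.5, E[X²]=47.5.
E[X] = 0.2·5 + 0.5·1.92 + 0.3·6.5 = 3.91.
E[X²] = 0.2·30 + 0.5·4.992 + 0.3·47.5 = 22.746.
Var(X) = E[X²] − (E[X])² = 22.746 − 15.2881 = 7.4579.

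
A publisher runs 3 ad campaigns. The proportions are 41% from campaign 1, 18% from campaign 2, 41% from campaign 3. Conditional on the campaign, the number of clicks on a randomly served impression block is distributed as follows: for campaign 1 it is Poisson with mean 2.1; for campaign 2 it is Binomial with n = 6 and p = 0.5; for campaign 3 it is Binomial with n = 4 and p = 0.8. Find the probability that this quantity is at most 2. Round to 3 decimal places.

0.402

Conditional on each campaign, P(X ≤ 2): 1: 0.649631; 2: 0.34375; 3: 0.1808.
By total probability, P(X ≤ 2) = 0.41·0.649631 + 0.18·0.34375 + 0.41·0.1808 = 0.402352.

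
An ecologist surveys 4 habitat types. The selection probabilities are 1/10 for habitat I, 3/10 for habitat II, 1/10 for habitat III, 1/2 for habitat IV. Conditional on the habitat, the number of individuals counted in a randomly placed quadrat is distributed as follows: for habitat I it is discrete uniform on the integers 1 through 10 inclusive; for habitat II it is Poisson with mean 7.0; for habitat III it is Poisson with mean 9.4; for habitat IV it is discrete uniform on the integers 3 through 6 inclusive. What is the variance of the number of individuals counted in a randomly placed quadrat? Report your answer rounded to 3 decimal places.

Per component, I: μ=5.5, E[X²]=38.5; II: μ=7, E[X²]=56; III: μ=9.4, E[X²]=97.76; IV: μ=4.5, E[X²]=21.5.
E[X] = 0.1·5.5 + 0.3·7 + 0.1·9.4 + 0.5·4.5 = 5.84.
E[X²] = 0.1·38.5 + 0.3·56 + 0.1·97.76 + 0.5·21.5 = 41.176.
Var(X) = E[X²] − (E[X])² = 41.176 − 34.1056 = 7.0704.

7.070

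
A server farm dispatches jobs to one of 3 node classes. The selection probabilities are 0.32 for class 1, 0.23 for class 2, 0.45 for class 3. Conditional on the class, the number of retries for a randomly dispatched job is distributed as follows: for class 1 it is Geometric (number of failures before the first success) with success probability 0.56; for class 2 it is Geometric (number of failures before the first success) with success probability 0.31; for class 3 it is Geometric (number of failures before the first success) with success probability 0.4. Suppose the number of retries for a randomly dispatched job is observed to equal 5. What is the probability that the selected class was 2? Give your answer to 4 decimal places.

0.3968

Likelihoods P(X=5 | ·): 1: 0.00923531; 2: 0.048485; 3: 0.031104.
Posterior ∝ prior × likelihood. Numerator for 2: 0.23·0.048485 = 0.0111515.
Normalizing constant: 0.32·0.00923531 + 0.23·0.048485 + 0.45·0.031104 = 0.0281036.
P(2 | observation) = 0.0111515 / 0.0281036 = 0.396801.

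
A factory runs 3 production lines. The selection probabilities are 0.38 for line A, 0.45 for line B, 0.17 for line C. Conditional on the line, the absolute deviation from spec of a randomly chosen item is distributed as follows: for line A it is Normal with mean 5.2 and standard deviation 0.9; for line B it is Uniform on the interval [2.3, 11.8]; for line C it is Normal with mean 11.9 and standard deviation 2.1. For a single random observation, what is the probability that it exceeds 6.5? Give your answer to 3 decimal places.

0.448

Conditional on each line, P(X > 6.5): A: 0.074307; B: 0.557895; C: 0.994936.
By total probability, P(X > 6.5) = 0.38·0.074307 + 0.45·0.557895 + 0.17·0.994936 = 0.448428.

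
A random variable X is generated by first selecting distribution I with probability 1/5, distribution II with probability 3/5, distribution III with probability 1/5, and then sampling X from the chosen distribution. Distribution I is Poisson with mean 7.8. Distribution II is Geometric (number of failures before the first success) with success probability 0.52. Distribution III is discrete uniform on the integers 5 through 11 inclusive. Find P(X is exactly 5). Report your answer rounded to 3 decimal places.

0.056

Conditional on each component, P(X = 5): I: 0.0985814; II: 0.0132498; III: 0.142857.
By total probability, P(X = 5) = 0.2·0.0985814 + 0.6·0.0132498 + 0.2·0.142857 = 0.0562376.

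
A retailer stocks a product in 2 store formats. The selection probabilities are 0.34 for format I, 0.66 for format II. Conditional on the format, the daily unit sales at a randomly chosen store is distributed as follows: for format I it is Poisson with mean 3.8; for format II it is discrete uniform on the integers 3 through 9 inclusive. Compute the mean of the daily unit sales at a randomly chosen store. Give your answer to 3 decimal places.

5.252

Component means — I: 3.8; II: 6.
E[X] = 0.34·3.8 + 0.66·6 = 5.252.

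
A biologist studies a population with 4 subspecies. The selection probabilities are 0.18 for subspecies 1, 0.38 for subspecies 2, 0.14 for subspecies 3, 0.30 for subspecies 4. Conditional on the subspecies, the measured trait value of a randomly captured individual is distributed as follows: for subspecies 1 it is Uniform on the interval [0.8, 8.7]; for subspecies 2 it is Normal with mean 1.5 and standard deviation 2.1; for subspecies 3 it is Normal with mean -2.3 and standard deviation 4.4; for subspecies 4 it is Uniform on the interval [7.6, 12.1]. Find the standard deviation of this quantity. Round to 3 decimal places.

Per component, 1: μ=4.75, E[X²]=27.7633; 2: μ=1.5, E[X²]=6.66; 3: μ=-2.3, E[X²]=24.65; 4: μ=9.85, E[X²]=98.71.
E[X] = 0.18·4.75 + 0.38·1.5 + 0.14·-2.3 + 0.3·9.85 = 4.058.
E[X²] = 0.18·27.7633 + 0.38·6.66 + 0.14·24.65 + 0.3·98.71 = 40.5922.
Var(X) = E[X²] − (E[X])² = 40.5922 − 16.4674 = 24.1248.
SD(X) = √24.1248 = 4.9117.

4.912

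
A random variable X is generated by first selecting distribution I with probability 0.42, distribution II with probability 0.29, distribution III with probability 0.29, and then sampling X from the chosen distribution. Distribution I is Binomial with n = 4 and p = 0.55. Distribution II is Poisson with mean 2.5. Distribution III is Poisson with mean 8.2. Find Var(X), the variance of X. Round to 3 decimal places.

10.647

Per component, I: μ=2.2, E[X²]=5.83; II: μ=2.5, E[X²]=8.75; III: μ=8.2, E[X²]=75.44.
E[X] = 0.42·2.2 + 0.29·2.5 + 0.29·8.2 = 4.027.
E[X²] = 0.42·5.83 + 0.29·8.75 + 0.29·75.44 = 26.8637.
Var(X) = E[X²] − (E[X])² = 26.8637 − 16.2167 = 10.647.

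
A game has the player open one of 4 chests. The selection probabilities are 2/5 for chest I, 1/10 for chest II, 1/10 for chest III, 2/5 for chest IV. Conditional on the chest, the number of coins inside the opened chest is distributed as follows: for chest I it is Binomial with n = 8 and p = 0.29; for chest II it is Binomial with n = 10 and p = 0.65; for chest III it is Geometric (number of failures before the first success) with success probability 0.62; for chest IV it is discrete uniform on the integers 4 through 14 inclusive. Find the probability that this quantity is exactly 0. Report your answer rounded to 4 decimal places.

0.0878

Conditional on each chest, P(X = 0): I: 0.0645754; II: 2.75855e-05; III: 0.62; IV: 0.
By total probability, P(X = 0) = 0.4·0.0645754 + 0.1·2.75855e-05 + 0.1·0.62 + 0.4·0 = 0.0878329.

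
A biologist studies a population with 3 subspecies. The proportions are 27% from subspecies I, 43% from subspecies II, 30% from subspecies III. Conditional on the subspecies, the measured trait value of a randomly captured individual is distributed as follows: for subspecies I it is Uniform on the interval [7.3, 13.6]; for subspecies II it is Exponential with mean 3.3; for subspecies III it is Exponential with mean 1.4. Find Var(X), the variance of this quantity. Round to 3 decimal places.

Per component, I: μ=10.45, E[X²]=112.51; II: μ=3.3, E[X²]=21.78; III: μ=1.4, E[X²]=3.92.
E[X] = 0.27·10.45 + 0.43·3.3 + 0.3·1.4 = 4.6605.
E[X²] = 0.27·112.51 + 0.43·21.78 + 0.3·3.92 = 40.9191.
Var(X) = E[X²] − (E[X])² = 40.9191 − 21.7203 = 19.1988.

19.199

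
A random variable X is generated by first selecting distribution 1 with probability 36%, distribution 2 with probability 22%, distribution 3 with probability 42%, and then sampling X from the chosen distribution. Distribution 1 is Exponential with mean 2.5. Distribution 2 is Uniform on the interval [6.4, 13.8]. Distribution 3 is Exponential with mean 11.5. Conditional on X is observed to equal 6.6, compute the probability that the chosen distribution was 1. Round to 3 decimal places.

Likelihoods f(6.6 | ·): 1: 0.0285445; 2: 0.135135; 3: 0.0489841.
Posterior ∝ prior × likelihood. Numerator for 1: 0.36·0.0285445 = 0.010276.
Normalizing constant: 0.36·0.0285445 + 0.22·0.135135 + 0.42·0.0489841 = 0.0605791.
P(1 | observation) = 0.010276 / 0.0605791 = 0.16963.

0.170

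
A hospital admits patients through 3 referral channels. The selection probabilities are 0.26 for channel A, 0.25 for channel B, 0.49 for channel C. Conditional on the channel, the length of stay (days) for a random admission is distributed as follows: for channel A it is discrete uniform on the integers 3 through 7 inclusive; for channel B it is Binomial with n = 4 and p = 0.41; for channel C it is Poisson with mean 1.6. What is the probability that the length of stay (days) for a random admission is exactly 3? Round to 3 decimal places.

0.160

Conditional on each channel, P(X = 3): A: 0.2; B: 0.162654; C: 0.137828.
By total probability, P(X = 3) = 0.26·0.2 + 0.25·0.162654 + 0.49·0.137828 = 0.160199.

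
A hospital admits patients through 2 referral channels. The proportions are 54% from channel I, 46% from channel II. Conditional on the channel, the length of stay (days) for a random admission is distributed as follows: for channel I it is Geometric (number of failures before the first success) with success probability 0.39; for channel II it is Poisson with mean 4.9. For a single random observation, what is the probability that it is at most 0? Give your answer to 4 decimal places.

Conditional on each channel, P(X ≤ 0): I: 0.39; II: 0.00744658.
By total probability, P(X ≤ 0) = 0.54·0.39 + 0.46·0.00744658 = 0.214025.

0.2140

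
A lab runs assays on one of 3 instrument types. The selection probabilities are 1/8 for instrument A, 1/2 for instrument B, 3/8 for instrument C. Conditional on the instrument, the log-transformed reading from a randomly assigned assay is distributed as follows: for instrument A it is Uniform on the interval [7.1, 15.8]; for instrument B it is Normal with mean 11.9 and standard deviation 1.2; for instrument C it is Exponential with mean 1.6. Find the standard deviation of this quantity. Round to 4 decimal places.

Per component, A: μ=11.45, E[X²]=137.41; B: μ=11.9, E[X²]=143.05; C: μ=1.6, E[X²]=5.12.
E[X] = 0.125·11.45 + 0.5·11.9 + 0.375·1.6 = 7.98125.
E[X²] = 0.125·137.41 + 0.5·143.05 + 0.375·5.12 = 90.6213.
Var(X) = E[X²] − (E[X])² = 90.6213 − 63.7004 = 26.9209.
SD(X) = √26.9209 = 5.18854.

5.1885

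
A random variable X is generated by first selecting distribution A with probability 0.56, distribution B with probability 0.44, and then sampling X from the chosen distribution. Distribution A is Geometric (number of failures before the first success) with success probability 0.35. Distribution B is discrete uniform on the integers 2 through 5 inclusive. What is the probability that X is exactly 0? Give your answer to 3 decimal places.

0.196

Conditional on each component, P(X = 0): A: 0.35; B: 0.
By total probability, P(X = 0) = 0.56·0.35 + 0.44·0 = 0.196.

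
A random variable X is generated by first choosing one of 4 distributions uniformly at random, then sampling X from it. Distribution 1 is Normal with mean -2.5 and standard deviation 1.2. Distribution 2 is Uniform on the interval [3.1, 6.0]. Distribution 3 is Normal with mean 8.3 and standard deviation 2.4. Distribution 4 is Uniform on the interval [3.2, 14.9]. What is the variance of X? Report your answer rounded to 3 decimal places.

Per component, 1: μ=-2.5, E[X²]=7.69; 2: μ=4.55, E[X²]=21.4033; 3: μ=8.3, E[X²]=74.65; 4: μ=9.05, E[X²]=93.31.
E[X] = 0.25·-2.5 + 0.25·4.55 + 0.25·8.3 + 0.25·9.05 = 4.85.
E[X²] = 0.25·7.69 + 0.25·21.4033 + 0.25·74.65 + 0.25·93.31 = 49.2633.
Var(X) = E[X²] − (E[X])² = 49.2633 − 23.5225 = 25.7408.

25.741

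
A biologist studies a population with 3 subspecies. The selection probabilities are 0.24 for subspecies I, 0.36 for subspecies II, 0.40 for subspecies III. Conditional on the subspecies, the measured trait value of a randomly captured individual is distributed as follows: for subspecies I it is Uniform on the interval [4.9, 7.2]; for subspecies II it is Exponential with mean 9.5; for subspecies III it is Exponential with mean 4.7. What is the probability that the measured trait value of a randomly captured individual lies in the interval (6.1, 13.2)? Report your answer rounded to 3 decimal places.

0.300

Conditional on each subspecies, P(6.1 < X < 13.2): I: 0.478261; II: 0.276977; III: 0.212818.
By total probability, P(6.1 < X < 13.2) = 0.24·0.478261 + 0.36·0.276977 + 0.4·0.212818 = 0.299621.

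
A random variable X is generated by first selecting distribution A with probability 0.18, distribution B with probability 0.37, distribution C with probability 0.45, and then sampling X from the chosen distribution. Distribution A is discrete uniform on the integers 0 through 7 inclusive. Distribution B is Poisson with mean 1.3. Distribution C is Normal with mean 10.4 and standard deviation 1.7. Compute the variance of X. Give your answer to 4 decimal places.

Per component, A: μ=3.5, E[X²]=17.5; B: μ=1.3, E[X²]=2.99; C: μ=10.4, E[X²]=111.05.
E[X] = 0.18·3.5 + 0.37·1.3 + 0.45·10.4 = 5.791.
E[X²] = 0.18·17.5 + 0.37·2.99 + 0.45·111.05 = 54.2288.
Var(X) = E[X²] − (E[X])² = 54.2288 − 33.5357 = 20.6931.

20.6931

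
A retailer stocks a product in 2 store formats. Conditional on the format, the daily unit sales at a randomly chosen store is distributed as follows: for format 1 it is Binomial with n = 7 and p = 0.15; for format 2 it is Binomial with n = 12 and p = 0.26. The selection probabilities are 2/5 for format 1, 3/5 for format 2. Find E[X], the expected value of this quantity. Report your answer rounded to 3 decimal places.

2.292

Component means — 1: 1.05; 2: 3.12.
E[X] = 0.4·1.05 + 0.6·3.12 = 2.292.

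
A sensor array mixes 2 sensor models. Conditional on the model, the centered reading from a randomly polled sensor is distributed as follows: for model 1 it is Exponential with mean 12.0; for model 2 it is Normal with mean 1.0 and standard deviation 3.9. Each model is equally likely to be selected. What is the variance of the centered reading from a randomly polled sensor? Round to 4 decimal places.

109.8550

Per component, 1: μ=12, E[X²]=288; 2: μ=1, E[X²]=16.21.
E[X] = 0.5·12 + 0.5·1 = 6.5.
E[X²] = 0.5·288 + 0.5·16.21 = 152.105.
Var(X) = E[X²] − (E[X])² = 152.105 − 42.25 = 109.855.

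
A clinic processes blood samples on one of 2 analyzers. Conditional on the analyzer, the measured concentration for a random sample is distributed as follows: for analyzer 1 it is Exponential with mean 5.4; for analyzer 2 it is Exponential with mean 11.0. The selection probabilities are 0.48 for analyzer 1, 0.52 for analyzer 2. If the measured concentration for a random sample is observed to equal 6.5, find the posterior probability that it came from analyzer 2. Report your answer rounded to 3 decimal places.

0.495

Likelihoods f(6.5 | ·): 1: 0.0555705; 2: 0.0503476.
Posterior ∝ prior × likelihood. Numerator for 2: 0.52·0.0503476 = 0.0261808.
Normalizing constant: 0.48·0.0555705 + 0.52·0.0503476 = 0.0528546.
P(2 | observation) = 0.0261808 / 0.0528546 = 0.495335.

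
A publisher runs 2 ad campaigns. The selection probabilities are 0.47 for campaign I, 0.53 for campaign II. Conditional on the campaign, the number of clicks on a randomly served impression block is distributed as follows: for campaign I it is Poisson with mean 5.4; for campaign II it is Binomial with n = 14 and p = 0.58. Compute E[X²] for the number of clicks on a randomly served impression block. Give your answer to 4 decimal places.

For each component E[X²] = Var + (mean)², giving I: 34.56; II: 69.3448.
Overall E[X²] = 0.47·34.56 + 0.53·69.3448 = 52.9959.

52.9959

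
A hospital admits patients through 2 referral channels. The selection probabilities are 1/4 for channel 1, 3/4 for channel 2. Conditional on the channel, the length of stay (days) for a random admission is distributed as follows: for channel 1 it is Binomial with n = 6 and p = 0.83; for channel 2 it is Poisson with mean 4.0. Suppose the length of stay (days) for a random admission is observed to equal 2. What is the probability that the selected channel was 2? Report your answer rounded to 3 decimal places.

0.981

Likelihoods P(X=2 | ·): 1: 0.00863064; 2: 0.146525.
Posterior ∝ prior × likelihood. Numerator for 2: 0.75·0.146525 = 0.109894.
Normalizing constant: 0.25·0.00863064 + 0.75·0.146525 = 0.112051.
P(2 | observation) = 0.109894 / 0.112051 = 0.980744.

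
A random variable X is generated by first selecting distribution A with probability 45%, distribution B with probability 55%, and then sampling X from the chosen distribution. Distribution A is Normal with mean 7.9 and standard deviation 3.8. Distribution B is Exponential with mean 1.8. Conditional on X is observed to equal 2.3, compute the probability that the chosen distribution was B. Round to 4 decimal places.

0.8422

Likelihoods f(2.3 | ·): A: 0.0354436; B: 0.154809.
Posterior ∝ prior × likelihood. Numerator for B: 0.55·0.154809 = 0.0851448.
Normalizing constant: 0.45·0.0354436 + 0.55·0.154809 = 0.101094.
P(B | observation) = 0.0851448 / 0.101094 = 0.84223.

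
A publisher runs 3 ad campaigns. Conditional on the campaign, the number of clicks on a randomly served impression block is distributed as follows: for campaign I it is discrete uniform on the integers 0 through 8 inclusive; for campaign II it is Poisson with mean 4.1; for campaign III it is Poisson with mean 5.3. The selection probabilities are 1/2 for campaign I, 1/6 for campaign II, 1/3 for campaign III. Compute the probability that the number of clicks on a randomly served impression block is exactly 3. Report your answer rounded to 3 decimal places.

0.129

Conditional on each campaign, P(X = 3): I: 0.111111; II: 0.190368; III: 0.123856.
By total probability, P(X = 3) = 0.5·0.111111 + 0.166667·0.190368 + 0.333333·0.123856 = 0.128569.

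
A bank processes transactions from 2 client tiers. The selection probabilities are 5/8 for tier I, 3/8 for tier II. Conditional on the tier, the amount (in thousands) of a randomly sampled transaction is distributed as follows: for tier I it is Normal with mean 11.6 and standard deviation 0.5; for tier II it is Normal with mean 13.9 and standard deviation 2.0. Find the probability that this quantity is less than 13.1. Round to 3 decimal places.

0.753

Conditional on each tier, P(X < 13.1): I: 0.99865; II: 0.344578.
By total probability, P(X < 13.1) = 0.625·0.99865 + 0.375·0.344578 = 0.753373.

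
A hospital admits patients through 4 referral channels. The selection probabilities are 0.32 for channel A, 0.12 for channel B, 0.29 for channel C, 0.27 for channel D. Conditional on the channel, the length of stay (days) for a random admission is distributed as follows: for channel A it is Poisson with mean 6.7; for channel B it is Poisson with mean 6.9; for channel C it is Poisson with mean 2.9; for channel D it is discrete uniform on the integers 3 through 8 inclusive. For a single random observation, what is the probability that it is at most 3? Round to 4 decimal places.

0.2813

Conditional on each channel, P(X ≤ 3): A: 0.098808; B: 0.0871296; C: 0.669623; D: 0.166667.
By total probability, P(X ≤ 3) = 0.32·0.098808 + 0.12·0.0871296 + 0.29·0.669623 + 0.27·0.166667 = 0.281265.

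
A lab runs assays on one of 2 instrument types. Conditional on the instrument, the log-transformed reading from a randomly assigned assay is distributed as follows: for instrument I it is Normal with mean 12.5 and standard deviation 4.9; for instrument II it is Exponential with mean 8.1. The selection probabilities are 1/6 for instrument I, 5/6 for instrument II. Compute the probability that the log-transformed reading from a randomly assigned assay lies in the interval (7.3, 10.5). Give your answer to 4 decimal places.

0.1433

Conditional on each instrument, P(7.3 < X < 10.5): I: 0.197283; II: 0.132525.
By total probability, P(7.3 < X < 10.5) = 0.166667·0.197283 + 0.833333·0.132525 = 0.143318.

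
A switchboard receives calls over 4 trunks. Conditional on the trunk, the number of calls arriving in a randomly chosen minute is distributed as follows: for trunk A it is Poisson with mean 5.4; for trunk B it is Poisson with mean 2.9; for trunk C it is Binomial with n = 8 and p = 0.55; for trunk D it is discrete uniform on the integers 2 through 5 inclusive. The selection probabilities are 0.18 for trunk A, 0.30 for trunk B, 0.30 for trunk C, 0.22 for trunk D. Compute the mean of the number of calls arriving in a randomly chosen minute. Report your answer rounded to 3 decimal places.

3.932

Component means — A: 5.4; B: 2.9; C: 4.4; D: 3.5.
E[X] = 0.18·5.4 + 0.3·2.9 + 0.3·4.4 + 0.22·3.5 = 3.932.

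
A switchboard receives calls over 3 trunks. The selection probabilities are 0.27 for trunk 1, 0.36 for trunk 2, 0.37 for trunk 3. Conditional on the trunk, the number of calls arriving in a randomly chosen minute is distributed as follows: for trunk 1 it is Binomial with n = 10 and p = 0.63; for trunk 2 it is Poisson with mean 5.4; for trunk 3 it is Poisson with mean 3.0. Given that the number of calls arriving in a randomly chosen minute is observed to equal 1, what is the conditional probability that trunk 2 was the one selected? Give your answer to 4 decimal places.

0.1366

Likelihoods P(X=1 | ·): 1: 0.000818759; 2: 0.0243895; 3: 0.149361.
Posterior ∝ prior × likelihood. Numerator for 2: 0.36·0.0243895 = 0.00878023.
Normalizing constant: 0.27·0.000818759 + 0.36·0.0243895 + 0.37·0.149361 = 0.0642649.
P(2 | observation) = 0.00878023 / 0.0642649 = 0.136626.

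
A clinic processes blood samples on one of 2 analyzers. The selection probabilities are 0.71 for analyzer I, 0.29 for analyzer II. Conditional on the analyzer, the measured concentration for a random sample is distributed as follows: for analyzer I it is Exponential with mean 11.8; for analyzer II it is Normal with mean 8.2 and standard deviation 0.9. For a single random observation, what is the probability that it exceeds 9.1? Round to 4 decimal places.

Conditional on each analyzer, P(X > 9.1): I: 0.462464; II: 0.158655.
By total probability, P(X > 9.1) = 0.71·0.462464 + 0.29·0.158655 = 0.37436.

0.3744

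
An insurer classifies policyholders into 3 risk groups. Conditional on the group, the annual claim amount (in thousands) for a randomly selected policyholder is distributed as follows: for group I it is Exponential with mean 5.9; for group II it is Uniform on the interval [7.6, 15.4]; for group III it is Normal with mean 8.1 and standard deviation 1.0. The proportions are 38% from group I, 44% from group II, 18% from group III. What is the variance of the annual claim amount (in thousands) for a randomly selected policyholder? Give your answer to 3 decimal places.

22.129

Per component, I: μ=5.9, E[X²]=69.62; II: μ=11.5, E[X²]=137.32; III: μ=8.1, E[X²]=66.61.
E[X] = 0.38·5.9 + 0.44·11.5 + 0.18·8.1 = 8.76.
E[X²] = 0.38·69.62 + 0.44·137.32 + 0.18·66.61 = 98.8662.
Var(X) = E[X²] − (E[X])² = 98.8662 − 76.7376 = 22.1286.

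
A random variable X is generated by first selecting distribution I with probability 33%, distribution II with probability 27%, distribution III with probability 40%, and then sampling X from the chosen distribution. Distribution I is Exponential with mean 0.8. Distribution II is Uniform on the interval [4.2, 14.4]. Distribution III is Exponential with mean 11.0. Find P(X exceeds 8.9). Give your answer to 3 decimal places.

Conditional on each component, P(X > 8.9): I: 1.47392e-05; II: 0.539216; III: 0.445263.
By total probability, P(X > 8.9) = 0.33·1.47392e-05 + 0.27·0.539216 + 0.4·0.445263 = 0.323698.

0.324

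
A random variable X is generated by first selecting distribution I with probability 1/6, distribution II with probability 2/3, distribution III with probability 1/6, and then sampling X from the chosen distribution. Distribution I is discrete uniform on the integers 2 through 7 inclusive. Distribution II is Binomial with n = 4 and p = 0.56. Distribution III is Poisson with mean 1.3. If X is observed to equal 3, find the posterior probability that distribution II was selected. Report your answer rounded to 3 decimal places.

0.823

Likelihoods P(X=3 | ·): I: 0.166667; II: 0.309084; III: 0.0997921.
Posterior ∝ prior × likelihood. Numerator for II: 0.666667·0.309084 = 0.206056.
Normalizing constant: 0.166667·0.166667 + 0.666667·0.309084 + 0.166667·0.0997921 = 0.250466.
P(II | observation) = 0.206056 / 0.250466 = 0.822691.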